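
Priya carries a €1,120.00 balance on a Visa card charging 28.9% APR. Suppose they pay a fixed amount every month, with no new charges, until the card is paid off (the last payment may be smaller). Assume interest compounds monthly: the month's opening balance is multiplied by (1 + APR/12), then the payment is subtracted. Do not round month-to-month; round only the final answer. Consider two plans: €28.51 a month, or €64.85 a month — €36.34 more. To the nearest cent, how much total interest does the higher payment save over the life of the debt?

€2,033.46

Monthly rate r = 28.9%/12 = 2.40833% = 0.0240833.
At €28.51/mo: n = ⌈−ln(1 − rB₀/P)/ln(1+r)⌉ = 123 payments (last €20.79); total interest = total paid − €1,120.00 = €2,379.01.
At €64.85/mo: 23 payments (last €38.85); total interest €345.55.
Interest saved = €2,379.01 − €345.55 = €2,033.46.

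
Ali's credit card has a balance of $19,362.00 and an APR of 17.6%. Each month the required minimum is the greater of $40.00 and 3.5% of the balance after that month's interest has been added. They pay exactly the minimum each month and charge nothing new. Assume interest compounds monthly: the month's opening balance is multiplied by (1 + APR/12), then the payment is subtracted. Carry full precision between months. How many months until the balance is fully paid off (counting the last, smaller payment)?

Monthly rate r = 17.6%/12 = 1.46667% = 0.0146667.
While 3.5% of the post-interest balance exceeds $40.00, each month B ← (B·(1+r))·(1 − 0.035), i.e. B shrinks by the factor (1+r)·0.965 = 0.97915.
This holds for months 1–136. Entering month 137 the balance is $1,103.18; 3.5% of the post-interest balance is now below $40.00, so the flat $40.00 minimum applies from here.
From month 137 a fixed $40.00 at rate r clears $1,103.18 in 36 more payments. Total: 136 + 36 = 172 months.

172 months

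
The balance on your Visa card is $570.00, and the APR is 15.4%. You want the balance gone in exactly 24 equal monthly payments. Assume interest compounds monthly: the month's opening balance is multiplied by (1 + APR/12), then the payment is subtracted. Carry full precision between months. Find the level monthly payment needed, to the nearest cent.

$27.75

Monthly rate r = 15.4%/12 = 1.28333% = 0.0128333.
Level-payment amortization: P = B₀·r / (1 − (1+r)^(−n)) = 570.00·0.0128333 / (1 − 1.01283^(−24)).
Denominator 1 − (1+r)^(−24) = 0.26364314.
P = 7.315 / 0.26364314 ≈ 27.75.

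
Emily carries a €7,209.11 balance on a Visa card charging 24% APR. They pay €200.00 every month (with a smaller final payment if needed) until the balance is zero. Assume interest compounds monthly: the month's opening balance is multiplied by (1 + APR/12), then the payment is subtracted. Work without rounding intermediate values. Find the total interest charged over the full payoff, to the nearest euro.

€5,681

Monthly rate r = 24%/12 = 2% = 0.02.
Payoff takes n = ⌈−ln(1 − rB₀/P)/ln(1+r)⌉ = ⌈64.447⌉ = 65 payments; the last is €89.94.
Total paid = 64·€200.00 + €89.94 = €12,889.94.
Total interest = total paid − principal = €12,889.94 − €7,209.11 = €5,680.83.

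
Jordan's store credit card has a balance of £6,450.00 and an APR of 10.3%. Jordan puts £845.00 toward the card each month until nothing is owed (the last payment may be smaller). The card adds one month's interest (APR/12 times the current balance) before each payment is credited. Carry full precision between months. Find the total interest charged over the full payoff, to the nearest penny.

Monthly rate r = 10.3%/12 = 0.858333% = 0.00858333.
Payoff takes n = ⌈−ln(1 − rB₀/P)/ln(1+r)⌉ = ⌈7.929⌉ = 8 payments; the last is £784.83.
Total paid = 7·£845.00 + £784.83 = £6,699.83.
Total interest = total paid − principal = £6,699.83 − £6,450.00 = £249.83.

£249.83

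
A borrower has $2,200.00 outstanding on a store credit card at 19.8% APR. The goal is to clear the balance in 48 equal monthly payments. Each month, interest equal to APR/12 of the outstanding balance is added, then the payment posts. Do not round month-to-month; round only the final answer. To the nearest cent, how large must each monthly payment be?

Monthly rate r = 19.8%/12 = 1.65% = 0.0165.
Level-payment amortization: P = B₀·r / (1 − (1+r)^(−n)) = 2200.00·0.0165 / (1 − 1.0165^(−48)).
Denominator 1 − (1+r)^(−48) = 0.544125167.
P = 36.3 / 0.544125167 ≈ 66.71.

$66.71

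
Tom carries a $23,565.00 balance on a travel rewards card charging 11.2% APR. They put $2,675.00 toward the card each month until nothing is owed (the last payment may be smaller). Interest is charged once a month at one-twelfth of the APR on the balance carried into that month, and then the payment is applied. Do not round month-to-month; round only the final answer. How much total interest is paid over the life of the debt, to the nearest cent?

$1,142.19

Monthly rate r = 11.2%/12 = 0.933333% = 0.00933333.
Payoff takes n = ⌈−ln(1 − rB₀/P)/ln(1+r)⌉ = ⌈9.235⌉ = 10 payments; the last is $632.19.
Total paid = 9·$2,675.00 + $632.19 = $24,707.19.
Total interest = total paid − principal = $24,707.19 − $23,565.00 = $1,142.19.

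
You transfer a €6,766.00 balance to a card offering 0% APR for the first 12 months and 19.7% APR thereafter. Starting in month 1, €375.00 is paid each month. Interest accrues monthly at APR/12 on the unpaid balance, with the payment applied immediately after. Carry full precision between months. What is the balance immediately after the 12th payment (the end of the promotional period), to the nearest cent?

€2,266.00

Promo months 1–12 at r₀ = 0%/12 = 0; months 13+ at r₁ = 19.7%/12 = 0.0164167.
After month 12 (no interest yet): B = €6,766.00 − 12·€375.00 = €2,266.00.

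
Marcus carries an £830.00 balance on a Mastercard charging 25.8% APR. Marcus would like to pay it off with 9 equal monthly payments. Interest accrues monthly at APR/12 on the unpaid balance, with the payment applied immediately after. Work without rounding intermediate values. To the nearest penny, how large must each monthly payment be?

Monthly rate r = 25.8%/12 = 2.15% = 0.0215.
Level-payment amortization: P = B₀·r / (1 − (1+r)^(−n)) = 830.00·0.0215 / (1 − 1.0215^(−9)).
Denominator 1 − (1+r)^(−9) = 0.174238442.
P = 17.845 / 0.174238442 ≈ 102.42.

£102.42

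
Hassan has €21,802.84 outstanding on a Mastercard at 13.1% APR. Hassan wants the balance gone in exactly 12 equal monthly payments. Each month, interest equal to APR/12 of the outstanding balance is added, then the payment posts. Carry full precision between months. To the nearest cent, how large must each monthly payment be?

€1,948.39

Monthly rate r = 13.1%/12 = 1.09167% = 0.0109167.
Level-payment amortization: P = B₀·r / (1 − (1+r)^(−n)) = 21802.84·0.0109167 / (1 − 1.01092^(−12)).
Denominator 1 − (1+r)^(−12) = 0.122159285.
P = 238.014 / 0.122159285 ≈ 1948.39.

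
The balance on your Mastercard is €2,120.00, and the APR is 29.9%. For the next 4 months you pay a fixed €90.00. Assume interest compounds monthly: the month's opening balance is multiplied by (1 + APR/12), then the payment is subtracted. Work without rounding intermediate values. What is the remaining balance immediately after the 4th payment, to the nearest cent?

Monthly rate r = 29.9%/12 = 2.49167% = 0.0249167.
Each month: B ← B·(1+r) − €90.00.
Month 1: interest €52.82; balance after payment €2,082.82.
Month 2: interest €51.90; balance after payment €2,044.72.
Month 3: interest €50.95; balance after payment €2,005.67.
Month 4: interest €49.97; balance after payment €1,965.64.

€1,965.64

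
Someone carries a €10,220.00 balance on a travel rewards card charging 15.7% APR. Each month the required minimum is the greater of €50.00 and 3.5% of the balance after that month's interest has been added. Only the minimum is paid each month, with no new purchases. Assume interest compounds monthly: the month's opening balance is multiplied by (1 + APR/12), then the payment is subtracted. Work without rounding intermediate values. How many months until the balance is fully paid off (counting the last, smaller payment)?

Monthly rate r = 15.7%/12 = 1.30833% = 0.0130833.
While 3.5% of the post-interest balance exceeds €50.00, each month B ← (B·(1+r))·(1 − 0.035), i.e. B shrinks by the factor (1+r)·0.965 = 0.97763.
This holds for months 1–88. Entering month 89 the balance is €1,395.18; 3.5% of the post-interest balance is now below €50.00, so the flat €50.00 minimum applies from here.
From month 89 a fixed €50.00 at rate r clears €1,395.18 in 35 more payments. Total: 88 + 35 = 123 months.

123 months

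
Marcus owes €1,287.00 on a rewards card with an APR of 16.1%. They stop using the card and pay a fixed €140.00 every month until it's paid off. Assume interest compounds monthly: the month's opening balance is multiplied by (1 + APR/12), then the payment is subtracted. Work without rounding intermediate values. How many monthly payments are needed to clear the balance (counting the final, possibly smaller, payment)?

10 payments

Monthly rate r = 16.1%/12 = 1.34167% = 0.0134167.
Recurrence: B ← B·(1+r) − €140.00.
Month 1: interest €17.27; balance after payment €1,164.27.
Month 2: interest €15.62; balance after payment €1,039.89.
Closed form: n = −ln(1 − rB₀/P)/ln(1+r) = −ln(0.87666)/ln(1.01342) ≈ 9.877, so the balance reaches zero during payment 10.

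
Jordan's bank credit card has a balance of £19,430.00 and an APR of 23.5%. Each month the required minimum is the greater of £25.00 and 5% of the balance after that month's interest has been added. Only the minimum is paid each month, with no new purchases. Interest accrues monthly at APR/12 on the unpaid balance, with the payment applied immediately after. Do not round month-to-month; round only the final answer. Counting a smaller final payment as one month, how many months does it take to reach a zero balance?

141 months

Monthly rate r = 23.5%/12 = 1.95833% = 0.0195833.
While 5% of the post-interest balance exceeds £25.00, each month B ← (B·(1+r))·(1 − 0.05), i.e. B shrinks by the factor (1+r)·0.95 = 0.9686.
This holds for months 1–116. Entering month 117 the balance is £480.23; 5% of the post-interest balance is now below £25.00, so the flat £25.00 minimum applies from here.
From month 117 a fixed £25.00 at rate r clears £480.23 in 25 more payments. Total: 116 + 25 = 141 months.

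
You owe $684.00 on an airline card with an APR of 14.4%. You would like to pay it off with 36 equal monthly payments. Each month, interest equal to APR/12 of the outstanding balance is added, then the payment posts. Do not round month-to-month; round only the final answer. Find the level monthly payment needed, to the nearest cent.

$23.51

Monthly rate r = 14.4%/12 = 1.2% = 0.012.
Level-payment amortization: P = B₀·r / (1 − (1+r)^(−n)) = 684.00·0.012 / (1 − 1.012^(−36)).
Denominator 1 − (1+r)^(−36) = 0.349119066.
P = 8.208 / 0.349119066 ≈ 23.51.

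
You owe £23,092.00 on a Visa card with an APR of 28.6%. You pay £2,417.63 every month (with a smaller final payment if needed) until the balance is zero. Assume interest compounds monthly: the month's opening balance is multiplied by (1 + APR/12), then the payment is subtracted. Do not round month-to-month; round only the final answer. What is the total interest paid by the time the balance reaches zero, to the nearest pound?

£3,423

Monthly rate r = 28.6%/12 = 2.38333% = 0.0238333.
Payoff takes n = ⌈−ln(1 − rB₀/P)/ln(1+r)⌉ = ⌈10.967⌉ = 11 payments; the last is £2,338.34.
Total paid = 10·£2,417.63 + £2,338.34 = £26,514.64.
Total interest = total paid − principal = £26,514.64 − £23,092.00 = £3,422.64.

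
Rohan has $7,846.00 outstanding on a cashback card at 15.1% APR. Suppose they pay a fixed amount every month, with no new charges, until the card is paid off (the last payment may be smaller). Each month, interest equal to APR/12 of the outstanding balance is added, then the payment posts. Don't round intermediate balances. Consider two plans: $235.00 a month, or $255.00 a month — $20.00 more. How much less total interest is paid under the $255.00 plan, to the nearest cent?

$255.61

Monthly rate r = 15.1%/12 = 1.25833% = 0.0125833.
At $235.00/mo: n = ⌈−ln(1 − rB₀/P)/ln(1+r)⌉ = 44 payments (last $136.26); total interest = total paid − $7,846.00 = $2,395.26.
At $255.00/mo: 40 payments (last $40.65); total interest $2,139.65.
Interest saved = $2,395.26 − $2,139.65 = $255.61.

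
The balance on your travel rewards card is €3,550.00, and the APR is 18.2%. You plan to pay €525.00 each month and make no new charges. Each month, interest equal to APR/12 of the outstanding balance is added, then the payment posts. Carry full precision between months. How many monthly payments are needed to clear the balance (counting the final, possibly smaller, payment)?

Monthly rate r = 18.2%/12 = 1.51667% = 0.0151667.
Recurrence: B ← B·(1+r) − €525.00.
Month 1: interest €53.84; balance after payment €3,078.84.
Month 2: interest €46.70; balance after payment €2,600.54.
Closed form: n = −ln(1 − rB₀/P)/ln(1+r) = −ln(0.89744)/ln(1.01517) ≈ 7.188, so the balance reaches zero during payment 8.

8 months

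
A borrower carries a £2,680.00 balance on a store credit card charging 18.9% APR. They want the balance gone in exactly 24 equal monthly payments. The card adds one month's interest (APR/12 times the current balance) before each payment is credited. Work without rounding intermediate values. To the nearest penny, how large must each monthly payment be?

Monthly rate r = 18.9%/12 = 1.575% = 0.01575.
Level-payment amortization: P = B₀·r / (1 − (1+r)^(−n)) = 2680.00·0.01575 / (1 − 1.01575^(−24)).
Denominator 1 − (1+r)^(−24) = 0.312747931.
P = 42.21 / 0.312747931 ≈ 134.96.

£134.96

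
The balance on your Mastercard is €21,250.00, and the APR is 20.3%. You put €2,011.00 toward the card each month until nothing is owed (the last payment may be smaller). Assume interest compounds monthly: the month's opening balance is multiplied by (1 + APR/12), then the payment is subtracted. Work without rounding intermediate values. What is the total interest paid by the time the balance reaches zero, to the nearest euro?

€2,362

Monthly rate r = 20.3%/12 = 1.69167% = 0.0169167.
Payoff takes n = ⌈−ln(1 − rB₀/P)/ln(1+r)⌉ = ⌈11.740⌉ = 12 payments; the last is €1,490.78.
Total paid = 11·€2,011.00 + €1,490.78 = €23,611.78.
Total interest = total paid − principal = €23,611.78 − €21,250.00 = €2,361.78.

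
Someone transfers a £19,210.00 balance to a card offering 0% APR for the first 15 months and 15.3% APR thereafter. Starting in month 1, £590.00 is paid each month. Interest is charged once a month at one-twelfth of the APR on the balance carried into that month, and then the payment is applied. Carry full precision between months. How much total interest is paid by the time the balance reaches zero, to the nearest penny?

£1,442.90

Promo months 1–15 at r₀ = 0%/12 = 0; months 16+ at r₁ = 15.3%/12 = 0.01275.
After month 15 (no interest yet): B = £19,210.00 − 15·£590.00 = £10,360.00.
Then at r₁ with £590.00/mo: n₂ = −ln(1 − r₁·B/P)/ln(1+r₁) ≈ 20.00 → 21 more payments.
Total paid = 35·£590.00 + £2.90 = £20,652.90; interest = £20,652.90 − £19,210.00 = £1,442.90.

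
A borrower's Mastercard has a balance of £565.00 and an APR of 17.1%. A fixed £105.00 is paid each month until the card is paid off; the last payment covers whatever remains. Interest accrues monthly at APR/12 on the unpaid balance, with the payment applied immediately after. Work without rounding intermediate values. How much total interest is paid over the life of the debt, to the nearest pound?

£27

Monthly rate r = 17.1%/12 = 1.425% = 0.01425.
Payoff takes n = ⌈−ln(1 − rB₀/P)/ln(1+r)⌉ = ⌈5.638⌉ = 6 payments; the last is £67.19.
Total paid = 5·£105.00 + £67.19 = £592.19.
Total interest = total paid − principal = £592.19 − £565.00 = £27.19.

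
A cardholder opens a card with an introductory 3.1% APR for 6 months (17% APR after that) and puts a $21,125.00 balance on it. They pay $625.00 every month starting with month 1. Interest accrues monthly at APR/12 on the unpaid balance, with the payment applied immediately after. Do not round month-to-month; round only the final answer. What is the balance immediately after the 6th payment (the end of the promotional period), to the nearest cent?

Promo months 1–6 at r₀ = 3.1%/12 = 0.00258333; months 7+ at r₁ = 17%/12 = 0.0141667.
After month 6: iterate B ← B·(1+r₀) − $625.00 for 6 months → $17,680.26.

$17,680.26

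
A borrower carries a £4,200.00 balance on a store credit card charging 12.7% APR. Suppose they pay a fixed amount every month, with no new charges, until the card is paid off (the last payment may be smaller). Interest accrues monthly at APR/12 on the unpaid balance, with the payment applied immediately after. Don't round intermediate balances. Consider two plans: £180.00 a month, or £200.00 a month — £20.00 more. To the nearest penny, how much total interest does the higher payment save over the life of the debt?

Monthly rate r = 12.7%/12 = 1.05833% = 0.0105833.
At £180.00/mo: n = ⌈−ln(1 − rB₀/P)/ln(1+r)⌉ = 27 payments (last £169.24); total interest = total paid − £4,200.00 = £649.24.
At £200.00/mo: 24 payments (last £175.13); total interest £575.13.
Interest saved = £649.24 − £575.13 = £74.11.

£74.11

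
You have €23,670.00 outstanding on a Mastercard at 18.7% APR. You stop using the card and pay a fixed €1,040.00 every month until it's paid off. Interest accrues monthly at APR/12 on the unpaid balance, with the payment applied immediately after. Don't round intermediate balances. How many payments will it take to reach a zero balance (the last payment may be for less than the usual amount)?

29 months

Monthly rate r = 18.7%/12 = 1.55833% = 0.0155833.
Recurrence: B ← B·(1+r) − €1,040.00.
Month 1: interest €368.86; balance after payment €22,998.86.
Month 2: interest €358.40; balance after payment €22,317.26.
Closed form: n = −ln(1 − rB₀/P)/ln(1+r) = −ln(0.64533)/ln(1.01558) ≈ 28.325, so the balance reaches zero during payment 29.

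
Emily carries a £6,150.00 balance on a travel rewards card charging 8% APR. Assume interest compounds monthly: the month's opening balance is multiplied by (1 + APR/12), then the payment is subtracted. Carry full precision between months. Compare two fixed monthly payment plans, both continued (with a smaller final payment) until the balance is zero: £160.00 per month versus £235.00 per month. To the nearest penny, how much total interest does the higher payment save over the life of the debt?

£348.01

Monthly rate r = 8%/12 = 0.666667% = 0.00666667.
At £160.00/mo: n = ⌈−ln(1 − rB₀/P)/ln(1+r)⌉ = 45 payments (last £89.00); total interest = total paid − £6,150.00 = £979.00.
At £235.00/mo: 29 payments (last £200.99); total interest £630.99.
Interest saved = £979.00 − £630.99 = £348.01.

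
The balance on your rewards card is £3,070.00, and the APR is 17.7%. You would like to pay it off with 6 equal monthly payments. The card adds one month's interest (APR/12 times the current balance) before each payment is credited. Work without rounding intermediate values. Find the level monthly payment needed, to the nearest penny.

Monthly rate r = 17.7%/12 = 1.475% = 0.01475.
Level-payment amortization: P = B₀·r / (1 − (1+r)^(−n)) = 3070.00·0.01475 / (1 − 1.01475^(−6)).
Denominator 1 − (1+r)^(−6) = 0.0841051014.
P = 45.2825 / 0.0841051014 ≈ 538.40.

£538.40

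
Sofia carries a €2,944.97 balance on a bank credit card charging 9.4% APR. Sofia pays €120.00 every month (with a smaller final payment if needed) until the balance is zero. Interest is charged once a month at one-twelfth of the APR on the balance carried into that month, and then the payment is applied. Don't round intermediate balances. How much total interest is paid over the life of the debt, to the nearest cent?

€338.44

Monthly rate r = 9.4%/12 = 0.783333% = 0.00783333.
Payoff takes n = ⌈−ln(1 − rB₀/P)/ln(1+r)⌉ = ⌈27.361⌉ = 28 payments; the last is €43.41.
Total paid = 27·€120.00 + €43.41 = €3,283.41.
Total interest = total paid − principal = €3,283.41 − €2,944.97 = €338.44.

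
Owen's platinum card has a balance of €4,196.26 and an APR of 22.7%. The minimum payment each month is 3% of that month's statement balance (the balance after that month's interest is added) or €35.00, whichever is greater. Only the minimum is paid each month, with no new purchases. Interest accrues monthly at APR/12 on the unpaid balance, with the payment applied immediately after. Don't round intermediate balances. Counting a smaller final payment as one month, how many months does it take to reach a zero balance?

Monthly rate r = 22.7%/12 = 1.89167% = 0.0189167.
While 3% of the post-interest balance exceeds €35.00, each month B ← (B·(1+r))·(1 − 0.03), i.e. B shrinks by the factor (1+r)·0.97 = 0.98835.
This holds for months 1–111. Entering month 112 the balance is €1,142.66; 3% of the post-interest balance is now below €35.00, so the flat €35.00 minimum applies from here.
From month 112 a fixed €35.00 at rate r clears €1,142.66 in 52 more payments. Total: 111 + 52 = 163 months.

163 months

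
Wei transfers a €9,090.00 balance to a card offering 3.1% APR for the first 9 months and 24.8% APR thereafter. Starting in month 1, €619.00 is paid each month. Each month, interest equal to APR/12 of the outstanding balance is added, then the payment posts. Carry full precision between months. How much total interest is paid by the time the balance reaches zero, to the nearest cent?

€443.24

Promo months 1–9 at r₀ = 3.1%/12 = 0.00258333; months 10+ at r₁ = 24.8%/12 = 0.0206667.
After month 9: iterate B ← B·(1+r₀) − €619.00 for 9 months → €3,674.62.
Then at r₁ with €619.00/mo: n₂ = −ln(1 − r₁·B/P)/ln(1+r₁) ≈ 6.40 → 7 more payments.
Total paid = 15·€619.00 + €248.24 = €9,533.24; interest = €9,533.24 − €9,090.00 = €443.24.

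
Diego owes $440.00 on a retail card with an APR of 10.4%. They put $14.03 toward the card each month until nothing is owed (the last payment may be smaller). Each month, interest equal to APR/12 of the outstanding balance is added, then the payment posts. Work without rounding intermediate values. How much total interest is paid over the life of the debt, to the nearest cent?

Monthly rate r = 10.4%/12 = 0.866667% = 0.00866667.
Payoff takes n = ⌈−ln(1 − rB₀/P)/ln(1+r)⌉ = ⌈36.756⌉ = 37 payments; the last is $10.61.
Total paid = 36·$14.03 + $10.61 = $515.69.
Total interest = total paid − principal = $515.69 − $440.00 = $75.69.

$75.69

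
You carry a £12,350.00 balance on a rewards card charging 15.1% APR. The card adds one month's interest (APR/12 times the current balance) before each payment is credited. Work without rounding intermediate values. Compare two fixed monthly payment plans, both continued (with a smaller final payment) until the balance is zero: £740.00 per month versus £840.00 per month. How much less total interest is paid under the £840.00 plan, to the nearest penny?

£207.16

Monthly rate r = 15.1%/12 = 1.25833% = 0.0125833.
At £740.00/mo: n = ⌈−ln(1 − rB₀/P)/ln(1+r)⌉ = 19 payments (last £630.39); total interest = total paid − £12,350.00 = £1,600.39.
At £840.00/mo: 17 payments (last £303.23); total interest £1,393.23.
Interest saved = £1,600.39 − £1,393.23 = £207.16.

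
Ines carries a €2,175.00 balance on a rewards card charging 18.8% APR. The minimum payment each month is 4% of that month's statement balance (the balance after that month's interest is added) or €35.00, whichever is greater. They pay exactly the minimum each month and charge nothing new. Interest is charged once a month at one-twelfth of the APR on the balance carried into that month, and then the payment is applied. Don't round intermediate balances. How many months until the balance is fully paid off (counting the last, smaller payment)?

Monthly rate r = 18.8%/12 = 1.56667% = 0.0156667.
While 4% of the post-interest balance exceeds €35.00, each month B ← (B·(1+r))·(1 − 0.04), i.e. B shrinks by the factor (1+r)·0.96 = 0.97504.
This holds for months 1–37. Entering month 38 the balance is €853.67; 4% of the post-interest balance is now below €35.00, so the flat €35.00 minimum applies from here.
From month 38 a fixed €35.00 at rate r clears €853.67 in 31 more payments. Total: 37 + 31 = 68 months.

68 months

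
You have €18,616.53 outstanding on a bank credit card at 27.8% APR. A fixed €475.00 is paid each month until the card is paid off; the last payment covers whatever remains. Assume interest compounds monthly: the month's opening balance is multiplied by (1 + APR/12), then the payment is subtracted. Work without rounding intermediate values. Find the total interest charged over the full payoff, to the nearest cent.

€30,861.52

Monthly rate r = 27.8%/12 = 2.31667% = 0.0231667.
Payoff takes n = ⌈−ln(1 − rB₀/P)/ln(1+r)⌉ = ⌈104.163⌉ = 105 payments; the last is €78.05.
Total paid = 104·€475.00 + €78.05 = €49,478.05.
Total interest = total paid − principal = €49,478.05 − €18,616.53 = €30,861.52.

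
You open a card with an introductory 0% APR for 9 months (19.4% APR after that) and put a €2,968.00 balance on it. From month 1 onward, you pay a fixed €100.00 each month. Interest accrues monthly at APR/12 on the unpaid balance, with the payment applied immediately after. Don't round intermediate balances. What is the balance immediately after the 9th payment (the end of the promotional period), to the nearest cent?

Promo months 1–9 at r₀ = 0%/12 = 0; months 10+ at r₁ = 19.4%/12 = 0.0161667.
After month 9 (no interest yet): B = €2,968.00 − 9·€100.00 = €2,068.00.

€2,068.00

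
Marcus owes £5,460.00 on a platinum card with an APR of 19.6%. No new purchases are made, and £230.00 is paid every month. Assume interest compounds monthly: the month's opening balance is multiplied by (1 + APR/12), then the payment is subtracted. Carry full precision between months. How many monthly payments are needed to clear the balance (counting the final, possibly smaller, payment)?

Monthly rate r = 19.6%/12 = 1.63333% = 0.0163333.
Recurrence: B ← B·(1+r) − £230.00.
Month 1: interest £89.18; balance after payment £5,319.18.
Month 2: interest £86.88; balance after payment £5,176.06.
Closed form: n = −ln(1 − rB₀/P)/ln(1+r) = −ln(0.61226)/ln(1.01633) ≈ 30.281, so the balance reaches zero during payment 31.

31 months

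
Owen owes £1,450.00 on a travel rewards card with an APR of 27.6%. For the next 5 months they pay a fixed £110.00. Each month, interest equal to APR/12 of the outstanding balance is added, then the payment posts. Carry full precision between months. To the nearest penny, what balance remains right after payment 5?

£1,048.71

Monthly rate r = 27.6%/12 = 2.3% = 0.023.
Each month: B ← B·(1+r) − £110.00.
Month 1: interest £33.35; balance after payment £1,373.35.
Month 2: interest £31.59; balance after payment £1,294.94.
Month 3: interest £29.78; balance after payment £1,214.72.
Month 4: interest £27.94; balance after payment £1,132.66.
Month 5: interest £26.05; balance after payment £1,048.71.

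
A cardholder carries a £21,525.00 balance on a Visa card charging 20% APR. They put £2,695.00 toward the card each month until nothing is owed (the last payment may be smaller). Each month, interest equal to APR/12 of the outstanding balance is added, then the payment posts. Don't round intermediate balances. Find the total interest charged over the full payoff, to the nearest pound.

Monthly rate r = 20%/12 = 1.66667% = 0.0166667.
Payoff takes n = ⌈−ln(1 − rB₀/P)/ln(1+r)⌉ = ⌈8.642⌉ = 9 payments; the last is £1,736.10.
Total paid = 8·£2,695.00 + £1,736.10 = £23,296.10.
Total interest = total paid − principal = £23,296.10 − £21,525.00 = £1,771.10.

£1,771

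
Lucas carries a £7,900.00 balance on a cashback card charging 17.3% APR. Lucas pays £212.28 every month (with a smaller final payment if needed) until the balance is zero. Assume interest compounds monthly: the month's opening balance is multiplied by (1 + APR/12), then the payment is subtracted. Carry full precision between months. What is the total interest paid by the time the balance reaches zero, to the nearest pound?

Monthly rate r = 17.3%/12 = 1.44167% = 0.0144167.
Payoff takes n = ⌈−ln(1 − rB₀/P)/ln(1+r)⌉ = ⌈53.724⌉ = 54 payments; the last is £153.89.
Total paid = 53·£212.28 + £153.89 = £11,404.73.
Total interest = total paid − principal = £11,404.73 − £7,900.00 = £3,504.73.

£3,505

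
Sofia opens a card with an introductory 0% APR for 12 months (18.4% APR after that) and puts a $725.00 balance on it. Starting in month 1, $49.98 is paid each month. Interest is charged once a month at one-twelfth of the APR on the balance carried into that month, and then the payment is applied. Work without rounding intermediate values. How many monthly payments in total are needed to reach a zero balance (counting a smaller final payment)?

15 payments

Promo months 1–12 at r₀ = 0%/12 = 0; months 13+ at r₁ = 18.4%/12 = 0.0153333.
After month 12 (no interest yet): B = $725.00 − 12·$49.98 = $125.24.
Then at r₁ with $49.98/mo: n₂ = −ln(1 − r₁·B/P)/ln(1+r₁) ≈ 2.57 → 3 more payments.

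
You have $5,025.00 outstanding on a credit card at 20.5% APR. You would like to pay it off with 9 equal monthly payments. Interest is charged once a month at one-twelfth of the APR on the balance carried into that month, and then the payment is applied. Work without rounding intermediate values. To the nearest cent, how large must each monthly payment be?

$607.10

Monthly rate r = 20.5%/12 = 1.70833% = 0.0170833.
Level-payment amortization: P = B₀·r / (1 − (1+r)^(−n)) = 5025.00·0.0170833 / (1 − 1.01708^(−9)).
Denominator 1 − (1+r)^(−9) = 0.141399453.
P = 85.8438 / 0.141399453 ≈ 607.10.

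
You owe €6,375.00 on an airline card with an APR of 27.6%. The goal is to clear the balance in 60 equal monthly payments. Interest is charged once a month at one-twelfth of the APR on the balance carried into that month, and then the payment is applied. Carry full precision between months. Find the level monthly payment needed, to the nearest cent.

Monthly rate r = 27.6%/12 = 2.3% = 0.023.
Level-payment amortization: P = B₀·r / (1 − (1+r)^(−n)) = 6375.00·0.023 / (1 − 1.023^(−60)).
Denominator 1 − (1+r)^(−60) = 0.744458184.
P = 146.625 / 0.744458184 ≈ 196.96.

€196.96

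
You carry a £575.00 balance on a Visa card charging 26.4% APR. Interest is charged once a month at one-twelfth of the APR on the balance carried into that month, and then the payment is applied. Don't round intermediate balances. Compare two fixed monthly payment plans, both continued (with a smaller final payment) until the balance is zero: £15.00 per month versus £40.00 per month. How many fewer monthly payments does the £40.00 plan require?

68 fewer payments

Monthly rate r = 26.4%/12 = 2.2% = 0.022.
At £15.00/mo: n = ⌈−ln(1 − rB₀/P)/ln(1+r)⌉ = 86 payments (last £2.72); total interest = total paid − £575.00 = £702.72.
At £40.00/mo: 18 payments (last £18.89); total interest £123.89.
Payments saved = 86 − 18 = 68.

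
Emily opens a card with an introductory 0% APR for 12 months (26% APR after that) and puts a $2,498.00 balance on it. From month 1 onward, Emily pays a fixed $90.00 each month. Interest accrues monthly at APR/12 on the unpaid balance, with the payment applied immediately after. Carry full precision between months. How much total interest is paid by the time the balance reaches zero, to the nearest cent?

Promo months 1–12 at r₀ = 0%/12 = 0; months 13+ at r₁ = 26%/12 = 0.0216667.
After month 12 (no interest yet): B = $2,498.00 − 12·$90.00 = $1,418.00.
Then at r₁ with $90.00/mo: n₂ = −ln(1 − r₁·B/P)/ln(1+r₁) ≈ 19.48 → 20 more payments.
Total paid = 31·$90.00 + $43.59 = $2,833.59; interest = $2,833.59 − $2,498.00 = $335.59.

$335.59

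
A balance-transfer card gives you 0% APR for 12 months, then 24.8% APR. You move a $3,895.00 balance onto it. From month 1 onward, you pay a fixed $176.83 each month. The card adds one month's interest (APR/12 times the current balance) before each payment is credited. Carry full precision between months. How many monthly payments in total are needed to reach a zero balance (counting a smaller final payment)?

24 payments

Promo months 1–12 at r₀ = 0%/12 = 0; months 13+ at r₁ = 24.8%/12 = 0.0206667.
After month 12 (no interest yet): B = $3,895.00 − 12·$176.83 = $1,773.04.
Then at r₁ with $176.83/mo: n₂ = −ln(1 − r₁·B/P)/ln(1+r₁) ≈ 11.35 → 12 more payments.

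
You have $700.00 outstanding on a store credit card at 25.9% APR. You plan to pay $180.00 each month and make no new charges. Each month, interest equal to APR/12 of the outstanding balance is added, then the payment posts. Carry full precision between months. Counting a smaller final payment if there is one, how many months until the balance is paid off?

5 payments

Monthly rate r = 25.9%/12 = 2.15833% = 0.0215833.
Recurrence: B ← B·(1+r) − $180.00.
Month 1: interest $15.11; balance after payment $535.11.
Month 2: interest $11.55; balance after payment $366.66.
Month 3: interest $7.91; balance after payment $194.57.
Month 4: interest $4.20; balance after payment $18.77.
Month 5: interest $0.41; balance after payment $0.00.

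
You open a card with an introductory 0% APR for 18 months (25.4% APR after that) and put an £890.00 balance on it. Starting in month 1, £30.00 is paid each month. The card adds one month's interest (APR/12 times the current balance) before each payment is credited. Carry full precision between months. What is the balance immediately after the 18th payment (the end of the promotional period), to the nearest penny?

£350.00

Promo months 1–18 at r₀ = 0%/12 = 0; months 19+ at r₁ = 25.4%/12 = 0.0211667.
After month 18 (no interest yet): B = £890.00 − 18·£30.00 = £350.00.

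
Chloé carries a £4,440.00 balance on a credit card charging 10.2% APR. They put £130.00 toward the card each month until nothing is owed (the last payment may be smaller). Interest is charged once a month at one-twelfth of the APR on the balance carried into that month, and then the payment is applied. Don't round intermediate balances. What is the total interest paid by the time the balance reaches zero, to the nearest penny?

£827.11

Monthly rate r = 10.2%/12 = 0.85% = 0.0085.
Payoff takes n = ⌈−ln(1 − rB₀/P)/ln(1+r)⌉ = ⌈40.515⌉ = 41 payments; the last is £67.11.
Total paid = 40·£130.00 + £67.11 = £5,267.11.
Total interest = total paid − principal = £5,267.11 − £4,440.00 = £827.11.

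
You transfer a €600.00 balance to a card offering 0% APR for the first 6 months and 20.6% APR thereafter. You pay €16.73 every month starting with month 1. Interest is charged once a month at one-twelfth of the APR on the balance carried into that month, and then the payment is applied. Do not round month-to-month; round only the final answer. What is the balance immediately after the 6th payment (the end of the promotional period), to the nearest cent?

€499.62

Promo months 1–6 at r₀ = 0%/12 = 0; months 7+ at r₁ = 20.6%/12 = 0.0171667.
After month 6 (no interest yet): B = €600.00 − 6·€16.73 = €499.62.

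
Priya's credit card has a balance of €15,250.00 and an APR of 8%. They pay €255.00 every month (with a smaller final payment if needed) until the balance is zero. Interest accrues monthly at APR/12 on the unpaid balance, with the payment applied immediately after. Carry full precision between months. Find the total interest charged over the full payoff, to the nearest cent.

Monthly rate r = 8%/12 = 0.666667% = 0.00666667.
Payoff takes n = ⌈−ln(1 − rB₀/P)/ln(1+r)⌉ = ⌈76.551⌉ = 77 payments; the last is €140.83.
Total paid = 76·€255.00 + €140.83 = €19,520.83.
Total interest = total paid − principal = €19,520.83 − €15,250.00 = €4,270.83.

€4,270.83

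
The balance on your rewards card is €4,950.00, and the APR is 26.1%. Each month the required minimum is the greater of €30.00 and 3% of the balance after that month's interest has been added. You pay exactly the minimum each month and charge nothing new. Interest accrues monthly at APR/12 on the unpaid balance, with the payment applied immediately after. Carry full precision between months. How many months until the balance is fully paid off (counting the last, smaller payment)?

239 months

Monthly rate r = 26.1%/12 = 2.175% = 0.02175.
While 3% of the post-interest balance exceeds €30.00, each month B ← (B·(1+r))·(1 − 0.03), i.e. B shrinks by the factor (1+r)·0.97 = 0.9911.
This holds for months 1–182. Entering month 183 the balance is €972.27; 3% of the post-interest balance is now below €30.00, so the flat €30.00 minimum applies from here.
From month 183 a fixed €30.00 at rate r clears €972.27 in 57 more payments. Total: 182 + 57 = 239 months.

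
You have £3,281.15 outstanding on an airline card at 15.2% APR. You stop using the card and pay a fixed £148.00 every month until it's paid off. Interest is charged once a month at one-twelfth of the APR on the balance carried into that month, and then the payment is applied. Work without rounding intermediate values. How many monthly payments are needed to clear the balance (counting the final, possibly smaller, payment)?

27 months

Monthly rate r = 15.2%/12 = 1.26667% = 0.0126667.
Recurrence: B ← B·(1+r) − £148.00.
Month 1: interest £41.56; balance after payment £3,174.71.
Month 2: interest £40.21; balance after payment £3,066.92.
Closed form: n = −ln(1 − rB₀/P)/ln(1+r) = −ln(0.71918)/ln(1.01267) ≈ 26.189, so the balance reaches zero during payment 27.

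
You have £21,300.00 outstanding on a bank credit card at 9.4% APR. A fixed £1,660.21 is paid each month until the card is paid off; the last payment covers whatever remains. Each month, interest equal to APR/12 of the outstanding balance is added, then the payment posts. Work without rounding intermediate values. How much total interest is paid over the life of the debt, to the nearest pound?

Monthly rate r = 9.4%/12 = 0.783333% = 0.00783333.
Payoff takes n = ⌈−ln(1 − rB₀/P)/ln(1+r)⌉ = ⌈13.574⌉ = 14 payments; the last is £954.57.
Total paid = 13·£1,660.21 + £954.57 = £22,537.30.
Total interest = total paid − principal = £22,537.30 − £21,300.00 = £1,237.30.

£1,237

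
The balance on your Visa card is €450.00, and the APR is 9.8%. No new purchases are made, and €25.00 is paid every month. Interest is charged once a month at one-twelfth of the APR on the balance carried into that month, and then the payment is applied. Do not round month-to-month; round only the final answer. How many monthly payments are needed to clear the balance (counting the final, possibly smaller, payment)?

20 payments

Monthly rate r = 9.8%/12 = 0.816667% = 0.00816667.
Recurrence: B ← B·(1+r) − €25.00.
Month 1: interest €3.68; balance after payment €428.68.
Month 2: interest €3.50; balance after payment €407.18.
Closed form: n = −ln(1 − rB₀/P)/ln(1+r) = −ln(0.853)/ln(1.00817) ≈ 19.548, so the balance reaches zero during payment 20.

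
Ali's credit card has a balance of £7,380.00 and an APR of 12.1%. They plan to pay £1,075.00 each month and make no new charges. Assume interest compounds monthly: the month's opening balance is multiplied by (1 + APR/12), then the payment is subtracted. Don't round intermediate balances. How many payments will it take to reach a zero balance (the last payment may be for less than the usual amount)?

Monthly rate r = 12.1%/12 = 1.00833% = 0.0100833.
Recurrence: B ← B·(1+r) − £1,075.00.
Month 1: interest £74.41; balance after payment £6,379.41.
Month 2: interest £64.33; balance after payment £5,368.74.
Closed form: n = −ln(1 − rB₀/P)/ln(1+r) = −ln(0.93078)/ln(1.01008) ≈ 7.150, so the balance reaches zero during payment 8.

8 months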